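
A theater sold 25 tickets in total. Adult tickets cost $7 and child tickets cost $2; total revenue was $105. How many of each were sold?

adult tickets: 11, child tickets: 14

Let a = adult tickets, c = child tickets.
  c + a = 25
  7a + 2c = 105
From equation 1: a = 25 − c.
Substitute into equation 2 and solve: c = 14.
Then a = 11.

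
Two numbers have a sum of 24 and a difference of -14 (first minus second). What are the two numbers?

first number: 5, second number: 19

Let x = first number, y = second number.
  y + x = 24
  x - y = -14
From equation 1: x = 24 − y.
Substitute into equation 2 and solve: y = 19.
Then x = 5.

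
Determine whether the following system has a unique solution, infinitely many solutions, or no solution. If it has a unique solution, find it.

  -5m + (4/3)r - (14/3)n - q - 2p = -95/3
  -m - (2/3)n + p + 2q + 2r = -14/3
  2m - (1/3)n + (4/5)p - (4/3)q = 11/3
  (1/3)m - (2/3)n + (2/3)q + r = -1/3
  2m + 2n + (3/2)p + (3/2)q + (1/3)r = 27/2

Row-reduce:
R1 ← R1 / (-5).
R2 ← R2 + 1·R1.
R3 ← R3 − 2·R1.
R4 ← R4 − 1/3·R1.
R5 ← R5 − 2·R1.
R2 ← R2 / (4/15).
R1 ← R1 − 14/15·R2.
R3 ← R3 + 11/5·R2.
R4 ← R4 + 44/45·R2.
R5 ← R5 − 2/15·R2.
R3 ← R3 / (231/20).
R1 ← R1 + 9/2·R3.
R2 ← R2 − 21/4·R3.
R4 ← R4 − 5·R3.
R4 ← R4 / (1081/693).
R1 ← R1 + 85/77·R4.
R2 ← R2 − 26/33·R4.
R3 ← R3 − 985/693·R4.
Rank is 4 with 5 unknowns, leaving r free.

infinitely many solutions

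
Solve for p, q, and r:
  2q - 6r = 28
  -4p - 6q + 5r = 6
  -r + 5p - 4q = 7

p = -3, q = -4, r = -6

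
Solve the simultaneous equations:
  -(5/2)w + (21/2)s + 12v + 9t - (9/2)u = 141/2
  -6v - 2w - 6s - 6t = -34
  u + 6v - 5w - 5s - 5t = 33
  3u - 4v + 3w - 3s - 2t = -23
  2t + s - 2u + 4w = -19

no solution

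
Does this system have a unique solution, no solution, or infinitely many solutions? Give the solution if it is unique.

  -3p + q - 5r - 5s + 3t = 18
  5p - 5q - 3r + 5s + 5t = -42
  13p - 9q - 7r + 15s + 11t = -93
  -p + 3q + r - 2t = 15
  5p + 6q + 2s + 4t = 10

no solution

Row-reduce:
R1 ← R1 / (-3).
R2 ← R2 − 5·R1.
R3 ← R3 − 13·R1.
R4 ← R4 + 1·R1.
R5 ← R5 − 5·R1.
R2 ← R2 / (-10/3).
R1 ← R1 + 1/3·R2.
R3 ← R3 + 14/3·R2.
R4 ← R4 − 8/3·R2.
R5 ← R5 − 23/3·R2.
R3 ← R3 / (-64/5).
R1 ← R1 − 14/5·R3.
R2 ← R2 − 17/5·R3.
R4 ← R4 + 32/5·R3.
R5 ← R5 + 172/5·R3.
Swap R4 and R5.
R4 ← R4 / (-69/8).
R1 ← R1 − 25/16·R4.
R2 ← R2 − 15/32·R4.
R3 ← R3 − 5/32·R4.
Row 5 reduces to 0 = -3/2, a contradiction. The system is inconsistent.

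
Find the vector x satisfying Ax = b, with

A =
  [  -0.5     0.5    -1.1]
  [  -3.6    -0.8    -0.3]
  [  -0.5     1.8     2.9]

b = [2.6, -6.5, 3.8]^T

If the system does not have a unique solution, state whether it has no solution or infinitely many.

Row-reduce the augmented matrix:
R1 ← R1 / (-1/2).
R2 ← R2 + 18/5·R1.
R3 ← R3 + 1/2·R1.
R2 ← R2 / (-22/5).
R1 ← R1 + 1·R2.
R3 ← R3 − 13/10·R2.
R3 ← R3 / (13753/2200).
R1 ← R1 − 103/220·R3.
R2 ← R2 + 381/220·R3.
Reading off the reduced rows gives x_1 = 1, x_2 = 4, x_3 = -1.

x_1 = 1, x_2 = 4, x_3 = -1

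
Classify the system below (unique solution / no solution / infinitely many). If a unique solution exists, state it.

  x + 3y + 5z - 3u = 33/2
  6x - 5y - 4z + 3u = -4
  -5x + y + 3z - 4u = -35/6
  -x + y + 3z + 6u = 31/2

Row-reduce the augmented matrix:
R2 ← R2 − 6·R1.
R3 ← R3 + 5·R1.
R4 ← R4 + 1·R1.
R2 ← R2 / (-23).
R1 ← R1 − 3·R2.
R3 ← R3 − 16·R2.
R4 ← R4 − 4·R2.
R3 ← R3 / (100/23).
R1 ← R1 − 13/23·R3.
R2 ← R2 − 34/23·R3.
R4 ← R4 − 48/23·R3.
R4 ← R4 / (219/25).
R1 ← R1 − 31/100·R4.
R2 ← R2 − 29/50·R4.
R3 ← R3 + 101/100·R4.
Reading off the reduced rows gives x = 2, y = 2, z = 5/2, u = 4/3.

x = 2, y = 2, z = 5/2, u = 4/3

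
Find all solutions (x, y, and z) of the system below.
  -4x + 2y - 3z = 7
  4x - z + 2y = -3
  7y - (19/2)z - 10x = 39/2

Row-reduce:
R1 ← R1 / (-4).
R2 ← R2 − 4·R1.
R3 ← R3 + 10·R1.
R2 ← R2 / (4).
R1 ← R1 + 1/2·R2.
R3 ← R3 − 2·R2.
Rank is 2 with 3 unknowns, leaving z free.

infinitely many solutions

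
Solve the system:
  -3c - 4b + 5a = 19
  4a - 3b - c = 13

infinitely many solutions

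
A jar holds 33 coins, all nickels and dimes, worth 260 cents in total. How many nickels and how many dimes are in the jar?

nickels: 14, dimes: 19

Let n = nickels, d = dimes.
  n + d = 33
  5n + 10d = 260
From equation 1: n = 33 − d.
Substitute into equation 2 and solve: d = 19.
Then n = 14.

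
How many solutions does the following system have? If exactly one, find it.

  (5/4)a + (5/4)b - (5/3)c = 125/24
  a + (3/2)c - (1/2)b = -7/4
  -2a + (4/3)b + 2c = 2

a = 1/2, b = 3, c = -1/2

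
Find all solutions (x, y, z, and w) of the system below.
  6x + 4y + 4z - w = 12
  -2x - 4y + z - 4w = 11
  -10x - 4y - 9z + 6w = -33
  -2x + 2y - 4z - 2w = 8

no solution

Row-reduce:
R1 ← R1 / (6).
R2 ← R2 + 2·R1.
R3 ← R3 + 10·R1.
R4 ← R4 + 2·R1.
R2 ← R2 / (-8/3).
R1 ← R1 − 2/3·R2.
R3 ← R3 − 8/3·R2.
R4 ← R4 − 10/3·R2.
Swap R3 and R4.
R3 ← R3 / (1/4).
R1 ← R1 − 5/4·R3.
R2 ← R2 + 7/8·R3.
Row 4 reduces to 0 = 2, a contradiction. The system is inconsistent.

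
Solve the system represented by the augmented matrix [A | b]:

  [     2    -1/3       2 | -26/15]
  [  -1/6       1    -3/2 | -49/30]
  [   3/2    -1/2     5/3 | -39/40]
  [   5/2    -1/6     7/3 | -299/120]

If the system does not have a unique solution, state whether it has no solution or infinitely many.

x_1 = -7/4, x_2 = -4/5, x_3 = 3/4

Row-reduce the augmented matrix:
R1 ← R1 / (2).
R2 ← R2 + 1/6·R1.
R3 ← R3 − 3/2·R1.
R4 ← R4 − 5/2·R1.
R2 ← R2 / (35/36).
R1 ← R1 + 1/6·R2.
R3 ← R3 + 1/4·R2.
R4 ← R4 − 1/4·R2.
R3 ← R3 / (-37/210).
R1 ← R1 − 27/35·R3.
R2 ← R2 + 48/35·R3.
R4 ← R4 − 37/210·R3.
R4 reduces to 0 = 0, so the extra equation is consistent.
Reading off the reduced rows gives x_1 = -7/4, x_2 = -4/5, x_3 = 3/4.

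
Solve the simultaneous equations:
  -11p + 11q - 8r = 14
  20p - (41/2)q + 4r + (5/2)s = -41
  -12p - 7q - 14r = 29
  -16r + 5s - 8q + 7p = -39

no solution

Row-reduce:
R1 ← R1 / (-11).
R2 ← R2 − 20·R1.
R3 ← R3 + 12·R1.
R4 ← R4 − 7·R1.
R2 ← R2 / (-1/2).
R1 ← R1 + 1·R2.
R3 ← R3 + 19·R2.
R4 ← R4 + 1·R2.
R3 ← R3 / (4350/11).
R1 ← R1 − 240/11·R3.
R2 ← R2 − 232/11·R3.
Row 4 reduces to 0 = 1, a contradiction. The system is inconsistent.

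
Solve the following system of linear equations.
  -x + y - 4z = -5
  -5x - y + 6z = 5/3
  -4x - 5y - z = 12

Row-reduce the augmented matrix:
R1 ← R1 / (-1).
R2 ← R2 + 5·R1.
R3 ← R3 + 4·R1.
R2 ← R2 / (-6).
R1 ← R1 + 1·R2.
R3 ← R3 + 9·R2.
R3 ← R3 / (-24).
R1 ← R1 + 1/3·R3.
R2 ← R2 + 13/3·R3.
Reading off the reduced rows gives x = 2/3, y = -3, z = 1/3.

x = 2/3, y = -3, z = 1/3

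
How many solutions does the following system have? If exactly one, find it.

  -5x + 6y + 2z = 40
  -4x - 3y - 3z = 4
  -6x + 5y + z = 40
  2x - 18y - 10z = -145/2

no solution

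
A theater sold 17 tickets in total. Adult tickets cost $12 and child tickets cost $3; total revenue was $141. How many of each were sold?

Let a = adult tickets, c = child tickets.
  a + c = 17
  12a + 3c = 141
Row-reduce the augmented matrix:
R2 ← R2 − 12·R1.
R2 ← R2 / (-9).
R1 ← R1 − 1·R2.
Reading off the reduced rows gives a = 10, c = 7.

adult tickets: 10, child tickets: 7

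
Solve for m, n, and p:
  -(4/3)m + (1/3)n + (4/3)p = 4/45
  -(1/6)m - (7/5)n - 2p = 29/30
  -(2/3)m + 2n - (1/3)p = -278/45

m = 3/5, n = -8/3, p = 4/3

Row-reduce the augmented matrix:
R1 ← R1 / (-4/3).
R2 ← R2 + 1/6·R1.
R3 ← R3 + 2/3·R1.
R2 ← R2 / (-173/120).
R1 ← R1 + 1/4·R2.
R3 ← R3 − 11/6·R2.
R3 ← R3 / (-1949/519).
R1 ← R1 + 108/173·R3.
R2 ← R2 − 260/173·R3.
Reading off the reduced rows gives m = 3/5, n = -8/3, p = 4/3.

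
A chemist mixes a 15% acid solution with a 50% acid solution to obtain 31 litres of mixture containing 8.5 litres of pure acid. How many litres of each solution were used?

litres of solution A: 20, litres of solution B: 11

Let a = litres of solution A, b = litres of solution B.
  a + b = 31
  (3/20)a + (1/2)b = 17/2
From equation 1: a = 31 − b.
Substitute into equation 2 and solve: b = 11.
Then a = 20.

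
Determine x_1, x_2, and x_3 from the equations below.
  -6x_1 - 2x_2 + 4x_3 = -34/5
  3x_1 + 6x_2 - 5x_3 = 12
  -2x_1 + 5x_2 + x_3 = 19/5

x_1 = 0, x_2 = 1, x_3 = -6/5

Row-reduce the augmented matrix:
R1 ← R1 / (-6).
R2 ← R2 − 3·R1.
R3 ← R3 + 2·R1.
R2 ← R2 / (5).
R1 ← R1 − 1/3·R2.
R3 ← R3 − 17/3·R2.
R3 ← R3 / (46/15).
R1 ← R1 + 7/15·R3.
R2 ← R2 + 3/5·R3.
Reading off the reduced rows gives x_1 = 0, x_2 = 1, x_3 = -6/5.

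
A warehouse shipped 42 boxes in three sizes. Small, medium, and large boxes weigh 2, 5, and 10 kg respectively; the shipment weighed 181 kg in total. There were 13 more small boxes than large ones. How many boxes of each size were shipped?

Let s = small boxes, m = medium boxes, l = large boxes.
  l + m + s = 42
  2s + 5m + 10l = 181
  -l + s = 13
Row-reduce the augmented matrix:
R2 ← R2 − 2·R1.
R3 ← R3 − 1·R1.
R2 ← R2 / (3).
R1 ← R1 − 1·R2.
R3 ← R3 + 1·R2.
R3 ← R3 / (2/3).
R1 ← R1 + 5/3·R3.
R2 ← R2 − 8/3·R3.
Reading off the reduced rows gives s = 18, m = 19, l = 5.

small boxes: 18, medium boxes: 19, large boxes: 5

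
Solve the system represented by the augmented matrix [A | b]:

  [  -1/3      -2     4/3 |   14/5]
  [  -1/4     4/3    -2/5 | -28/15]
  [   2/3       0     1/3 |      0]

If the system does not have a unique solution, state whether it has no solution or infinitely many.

x_1 = 0, x_2 = -7/5, x_3 = 0

Row-reduce the augmented matrix:
R1 ← R1 / (-1/3).
R2 ← R2 + 1/4·R1.
R3 ← R3 − 2/3·R1.
R2 ← R2 / (17/6).
R1 ← R1 − 6·R2.
R3 ← R3 + 4·R2.
R3 ← R3 / (87/85).
R1 ← R1 + 88/85·R3.
R2 ← R2 + 42/85·R3.
Reading off the reduced rows gives x_1 = 0, x_2 = -7/5, x_3 = 0.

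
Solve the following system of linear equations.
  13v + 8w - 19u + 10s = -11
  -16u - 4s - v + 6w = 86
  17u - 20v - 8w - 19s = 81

infinitely many solutions

Row-reduce:
R1 ← R1 / (-19).
R2 ← R2 + 16·R1.
R3 ← R3 − 17·R1.
R2 ← R2 / (-227/19).
R1 ← R1 + 13/19·R2.
R3 ← R3 + 159/19·R2.
R3 ← R3 / (-74/227).
R1 ← R1 + 86/227·R3.
R2 ← R2 − 14/227·R3.
Rank is 3 with 4 unknowns, leaving s free.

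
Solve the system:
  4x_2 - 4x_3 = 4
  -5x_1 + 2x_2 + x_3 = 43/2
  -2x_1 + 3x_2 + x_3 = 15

x_1 = -3, x_2 = 5/2, x_3 = 3/2

Row-reduce the augmented matrix:
Swap R1 and R2.
R1 ← R1 / (-5).
R3 ← R3 + 2·R1.
R2 ← R2 / (4).
R1 ← R1 + 2/5·R2.
R3 ← R3 − 11/5·R2.
R3 ← R3 / (14/5).
R1 ← R1 + 3/5·R3.
R2 ← R2 + 1·R3.
Reading off the reduced rows gives x_1 = -3, x_2 = 5/2, x_3 = 3/2.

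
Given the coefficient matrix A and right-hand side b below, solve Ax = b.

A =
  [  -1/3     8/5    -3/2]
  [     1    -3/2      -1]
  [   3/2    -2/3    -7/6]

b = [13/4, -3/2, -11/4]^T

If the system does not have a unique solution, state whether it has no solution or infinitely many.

x_1 = -3, x_2 = 0, x_3 = -3/2

Row-reduce the augmented matrix:
R1 ← R1 / (-1/3).
R2 ← R2 − 1·R1.
R3 ← R3 − 3/2·R1.
R2 ← R2 / (33/10).
R1 ← R1 + 24/5·R2.
R3 ← R3 − 98/15·R2.
R3 ← R3 / (107/36).
R1 ← R1 + 7/2·R3.
R2 ← R2 + 5/3·R3.
Reading off the reduced rows gives x_1 = -3, x_2 = 0, x_3 = -3/2.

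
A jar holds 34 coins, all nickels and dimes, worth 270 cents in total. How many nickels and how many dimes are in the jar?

nickels: 14, dimes: 20

Let n = nickels, d = dimes.
  n + d = 34
  5n + 10d = 270
Row-reduce the augmented matrix:
R2 ← R2 − 5·R1.
R2 ← R2 / (5).
R1 ← R1 − 1·R2.
Reading off the reduced rows gives n = 14, d = 20.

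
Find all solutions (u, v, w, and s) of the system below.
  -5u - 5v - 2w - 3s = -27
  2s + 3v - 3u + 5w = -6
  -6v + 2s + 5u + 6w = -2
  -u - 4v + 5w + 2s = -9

u = 2, v = 1, w = -3, s = 6

Row-reduce the augmented matrix:
R1 ← R1 / (-5).
R2 ← R2 + 3·R1.
R3 ← R3 − 5·R1.
R4 ← R4 + 1·R1.
R2 ← R2 / (6).
R1 ← R1 − 1·R2.
R3 ← R3 + 11·R2.
R4 ← R4 + 3·R2.
R3 ← R3 / (461/30).
R1 ← R1 + 19/30·R3.
R2 ← R2 − 31/30·R3.
R4 ← R4 − 17/2·R3.
R4 ← R4 / (553/461).
R1 ← R1 − 98/461·R4.
R2 ← R2 − 107/461·R4.
R3 ← R3 − 179/461·R4.
Reading off the reduced rows gives u = 2, v = 1, w = -3, s = 6.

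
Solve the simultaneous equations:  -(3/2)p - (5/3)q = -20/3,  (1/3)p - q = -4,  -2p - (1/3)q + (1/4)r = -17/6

p = 0, q = 4, r = -6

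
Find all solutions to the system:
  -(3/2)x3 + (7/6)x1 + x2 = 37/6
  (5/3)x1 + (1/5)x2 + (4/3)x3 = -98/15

Row-reduce:
R1 ← R1 / (7/6).
R2 ← R2 − 5/3·R1.
R2 ← R2 / (-43/35).
R1 ← R1 − 6/7·R2.
Rank is 2 with 3 unknowns, leaving x3 free.

infinitely many solutions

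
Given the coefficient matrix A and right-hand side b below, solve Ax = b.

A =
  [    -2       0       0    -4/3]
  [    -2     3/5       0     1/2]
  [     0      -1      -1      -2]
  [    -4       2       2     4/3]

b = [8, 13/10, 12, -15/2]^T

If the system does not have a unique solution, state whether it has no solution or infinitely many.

Row-reduce:
R1 ← R1 / (-2).
R2 ← R2 + 2·R1.
R4 ← R4 + 4·R1.
R2 ← R2 / (3/5).
R3 ← R3 + 1·R2.
R4 ← R4 − 2·R2.
R3 ← R3 / (-1).
R4 ← R4 − 2·R3.
Row 4 reduces to 0 = 1/2, a contradiction. The system is inconsistent.

no solution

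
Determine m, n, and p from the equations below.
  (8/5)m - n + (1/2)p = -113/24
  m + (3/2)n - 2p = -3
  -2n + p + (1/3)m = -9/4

m = -5/2, n = 4/3, p = 5/4

Row-reduce the augmented matrix:
R1 ← R1 / (8/5).
R2 ← R2 − 1·R1.
R3 ← R3 − 1/3·R1.
R2 ← R2 / (17/8).
R1 ← R1 + 5/8·R2.
R3 ← R3 + 43/24·R2.
R3 ← R3 / (-215/204).
R1 ← R1 + 25/68·R3.
R2 ← R2 + 37/34·R3.
Reading off the reduced rows gives m = -5/2, n = 4/3, p = 5/4.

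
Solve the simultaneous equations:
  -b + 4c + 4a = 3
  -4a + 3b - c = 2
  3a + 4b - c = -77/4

a = -11/4, b = -2, c = 3

Row-reduce the augmented matrix:
R1 ← R1 / (4).
R2 ← R2 + 4·R1.
R3 ← R3 − 3·R1.
R2 ← R2 / (2).
R1 ← R1 + 1/4·R2.
R3 ← R3 − 19/4·R2.
R3 ← R3 / (-89/8).
R1 ← R1 − 11/8·R3.
R2 ← R2 − 3/2·R3.
Reading off the reduced rows gives a = -11/4, b = -2, c = 3.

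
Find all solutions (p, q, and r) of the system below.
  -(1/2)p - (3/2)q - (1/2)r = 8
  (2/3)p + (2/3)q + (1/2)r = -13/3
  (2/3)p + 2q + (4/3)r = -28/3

p = -3, q = -5, r = 2

Row-reduce the augmented matrix:
R1 ← R1 / (-1/2).
R2 ← R2 − 2/3·R1.
R3 ← R3 − 2/3·R1.
R2 ← R2 / (-4/3).
R1 ← R1 − 3·R2.
R3 ← R3 / (2/3).
R1 ← R1 − 5/8·R3.
R2 ← R2 − 1/8·R3.
Reading off the reduced rows gives p = -3, q = -5, r = 2.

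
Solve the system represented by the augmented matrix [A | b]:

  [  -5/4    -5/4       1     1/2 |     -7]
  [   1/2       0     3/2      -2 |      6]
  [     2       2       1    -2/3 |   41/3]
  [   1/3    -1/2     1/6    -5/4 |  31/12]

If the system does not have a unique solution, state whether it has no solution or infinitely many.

Row-reduce the augmented matrix:
R1 ← R1 / (-5/4).
R2 ← R2 − 1/2·R1.
R3 ← R3 − 2·R1.
R4 ← R4 − 1/3·R1.
R2 ← R2 / (-1/2).
R1 ← R1 − 1·R2.
R4 ← R4 + 5/6·R2.
R3 ← R3 / (13/5).
R1 ← R1 − 3·R3.
R2 ← R2 + 19/5·R3.
R4 ← R4 + 41/15·R3.
R4 ← R4 / (947/468).
R1 ← R1 + 54/13·R4.
R2 ← R2 − 148/39·R4.
R3 ← R3 − 2/39·R4.
Reading off the reduced rows gives x_1 = 5, x_2 = 1, x_3 = 1, x_4 = -1.

x_1 = 5, x_2 = 1, x_3 = 1, x_4 = -1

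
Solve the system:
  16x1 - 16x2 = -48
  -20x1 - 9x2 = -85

x1 = 2, x2 = 5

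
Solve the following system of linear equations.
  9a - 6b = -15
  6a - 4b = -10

Row-reduce:
R1 ← R1 / (9).
R2 ← R2 − 6·R1.
Rank is 1 with 2 unknowns, leaving b free.

infinitely many solutions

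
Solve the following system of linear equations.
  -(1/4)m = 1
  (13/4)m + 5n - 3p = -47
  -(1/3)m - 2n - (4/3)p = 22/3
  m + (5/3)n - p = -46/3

m = -4, n = -5, p = 3

Row-reduce the augmented matrix:
R1 ← R1 / (-1/4).
R2 ← R2 − 13/4·R1.
R3 ← R3 + 1/3·R1.
R4 ← R4 − 1·R1.
R2 ← R2 / (5).
R3 ← R3 + 2·R2.
R4 ← R4 − 5/3·R2.
R3 ← R3 / (-38/15).
R2 ← R2 + 3/5·R3.
R4 reduces to 0 = 0, so the extra equation is consistent.
Reading off the reduced rows gives m = -4, n = -5, p = 3.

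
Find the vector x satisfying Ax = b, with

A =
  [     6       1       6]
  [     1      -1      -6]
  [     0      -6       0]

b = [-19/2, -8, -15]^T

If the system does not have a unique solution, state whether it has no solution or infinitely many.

x_1 = -5/2, x_2 = 5/2, x_3 = 1/2

Row-reduce the augmented matrix:
R1 ← R1 / (6).
R2 ← R2 − 1·R1.
R2 ← R2 / (-7/6).
R1 ← R1 − 1/6·R2.
R3 ← R3 + 6·R2.
R3 ← R3 / (36).
R2 ← R2 − 6·R3.
Reading off the reduced rows gives x_1 = -5/2, x_2 = 5/2, x_3 = 1/2.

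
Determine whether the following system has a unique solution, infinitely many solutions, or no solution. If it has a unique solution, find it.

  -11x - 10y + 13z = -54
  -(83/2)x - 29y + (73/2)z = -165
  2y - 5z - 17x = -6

infinitely many solutions

Row-reduce:
R1 ← R1 / (-11).
R2 ← R2 + 83/2·R1.
R3 ← R3 + 17·R1.
R2 ← R2 / (96/11).
R1 ← R1 − 10/11·R2.
R3 ← R3 − 192/11·R2.
Rank is 2 with 3 unknowns, leaving z free.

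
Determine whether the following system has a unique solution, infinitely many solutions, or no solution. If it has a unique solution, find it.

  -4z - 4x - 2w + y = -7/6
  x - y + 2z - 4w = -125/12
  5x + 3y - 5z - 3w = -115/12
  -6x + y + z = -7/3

x = -1/4, y = -5/2, z = -4/3, w = 5/2

Row-reduce the augmented matrix:
R1 ← R1 / (-4).
R2 ← R2 − 1·R1.
R3 ← R3 − 5·R1.
R4 ← R4 + 6·R1.
R2 ← R2 / (-3/4).
R1 ← R1 + 1/4·R2.
R3 ← R3 − 17/4·R2.
R4 ← R4 + 1/2·R2.
R3 ← R3 / (-13/3).
R1 ← R1 − 2/3·R3.
R2 ← R2 + 4/3·R3.
R4 ← R4 − 19/3·R3.
R4 ← R4 / (-511/13).
R1 ← R1 + 36/13·R4.
R2 ← R2 − 202/13·R4.
R3 ← R3 − 93/13·R4.
Reading off the reduced rows gives x = -1/4, y = -5/2, z = -4/3, w = 5/2.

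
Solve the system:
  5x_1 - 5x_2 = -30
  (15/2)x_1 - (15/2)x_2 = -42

Row-reduce:
R1 ← R1 / (5).
R2 ← R2 − 15/2·R1.
Row 2 reduces to 0 = 3, a contradiction. The system is inconsistent.

no solution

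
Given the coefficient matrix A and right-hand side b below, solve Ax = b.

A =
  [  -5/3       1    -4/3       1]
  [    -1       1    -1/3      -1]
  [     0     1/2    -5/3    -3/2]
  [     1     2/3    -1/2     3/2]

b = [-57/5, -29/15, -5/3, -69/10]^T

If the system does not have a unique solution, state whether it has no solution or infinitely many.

x_1 = 1, x_2 = -3, x_3 = 14/5, x_4 = -3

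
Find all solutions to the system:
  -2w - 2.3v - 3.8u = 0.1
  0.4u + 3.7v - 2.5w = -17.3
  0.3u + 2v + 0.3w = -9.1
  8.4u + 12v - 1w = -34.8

u = 3, v = -5, w = 0

Row-reduce the augmented matrix:
R1 ← R1 / (-19/5).
R2 ← R2 − 2/5·R1.
R3 ← R3 − 3/10·R1.
R4 ← R4 − 42/5·R1.
R2 ← R2 / (657/190).
R1 ← R1 − 23/38·R2.
R3 ← R3 − 691/380·R2.
R4 ← R4 − 657/95·R2.
R3 ← R3 / (20597/13140).
R1 ← R1 − 1315/1314·R3.
R2 ← R2 + 515/657·R3.
R4 reduces to 0 = 0, so the extra equation is consistent.
Reading off the reduced rows gives u = 3, v = -5, w = 0.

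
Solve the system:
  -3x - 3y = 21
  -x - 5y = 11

x = -6, y = -1

Row-reduce the augmented matrix:
R1 ← R1 / (-3).
R2 ← R2 + 1·R1.
R2 ← R2 / (-4).
R1 ← R1 − 1·R2.
Reading off the reduced rows gives x = -6, y = -1.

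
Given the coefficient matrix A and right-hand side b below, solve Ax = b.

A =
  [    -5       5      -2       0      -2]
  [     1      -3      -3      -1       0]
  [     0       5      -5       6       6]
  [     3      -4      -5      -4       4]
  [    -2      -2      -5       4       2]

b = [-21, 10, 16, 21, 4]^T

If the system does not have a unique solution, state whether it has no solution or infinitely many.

x_1 = 5, x_2 = 0, x_3 = -2, x_4 = 1, x_5 = 0

Row-reduce the augmented matrix:
R1 ← R1 / (-5).
R2 ← R2 − 1·R1.
R4 ← R4 − 3·R1.
R5 ← R5 + 2·R1.
R2 ← R2 / (-2).
R1 ← R1 + 1·R2.
R3 ← R3 − 5·R2.
R4 ← R4 + 1·R2.
R5 ← R5 + 4·R2.
R3 ← R3 / (-27/2).
R1 ← R1 − 21/10·R3.
R2 ← R2 − 17/10·R3.
R4 ← R4 + 9/2·R3.
R5 ← R5 − 13/5·R3.
R4 ← R4 / (-14/3).
R1 ← R1 − 47/45·R4.
R2 ← R2 − 127/135·R4.
R3 ← R3 + 7/27·R4.
R5 ← R5 − 901/135·R4.
R5 ← R5 / (2038/315).
R1 ← R1 − 176/105·R5.
R2 ← R2 − 346/315·R5.
R3 ← R3 + 4/9·R5.
R4 ← R4 + 2/7·R5.
Reading off the reduced rows gives x_1 = 5, x_2 = 0, x_3 = -2, x_4 = 1, x_5 = 0.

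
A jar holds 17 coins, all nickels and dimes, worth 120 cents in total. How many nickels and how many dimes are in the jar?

Let n = nickels, d = dimes.
  n + d = 17
  10d + 5n = 120
Row-reduce the augmented matrix:
R2 ← R2 − 5·R1.
R2 ← R2 / (5).
R1 ← R1 − 1·R2.
Reading off the reduced rows gives n = 10, d = 7.

nickels: 10, dimes: 7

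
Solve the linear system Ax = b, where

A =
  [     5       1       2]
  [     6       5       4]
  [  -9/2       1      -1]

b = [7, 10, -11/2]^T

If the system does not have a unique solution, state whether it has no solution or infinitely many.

Row-reduce:
R1 ← R1 / (5).
R2 ← R2 − 6·R1.
R3 ← R3 + 9/2·R1.
R2 ← R2 / (19/5).
R1 ← R1 − 1/5·R2.
R3 ← R3 − 19/10·R2.
Rank is 2 with 3 unknowns, leaving x_3 free.

infinitely many solutions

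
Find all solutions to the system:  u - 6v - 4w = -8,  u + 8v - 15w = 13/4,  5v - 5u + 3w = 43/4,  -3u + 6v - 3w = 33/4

u = -1, v = 1, w = 1/4

Row-reduce the augmented matrix:
R2 ← R2 − 1·R1.
R3 ← R3 + 5·R1.
R4 ← R4 + 3·R1.
R2 ← R2 / (14).
R1 ← R1 + 6·R2.
R3 ← R3 + 25·R2.
R4 ← R4 + 12·R2.
R3 ← R3 / (-513/14).
R1 ← R1 + 61/7·R3.
R2 ← R2 + 11/14·R3.
R4 ← R4 + 171/7·R3.
R4 reduces to 0 = 0, so the extra equation is consistent.
Reading off the reduced rows gives u = -1, v = 1, w = 1/4.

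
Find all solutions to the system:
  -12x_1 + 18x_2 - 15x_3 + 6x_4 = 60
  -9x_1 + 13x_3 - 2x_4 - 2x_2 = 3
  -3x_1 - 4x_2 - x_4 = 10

infinitely many solutions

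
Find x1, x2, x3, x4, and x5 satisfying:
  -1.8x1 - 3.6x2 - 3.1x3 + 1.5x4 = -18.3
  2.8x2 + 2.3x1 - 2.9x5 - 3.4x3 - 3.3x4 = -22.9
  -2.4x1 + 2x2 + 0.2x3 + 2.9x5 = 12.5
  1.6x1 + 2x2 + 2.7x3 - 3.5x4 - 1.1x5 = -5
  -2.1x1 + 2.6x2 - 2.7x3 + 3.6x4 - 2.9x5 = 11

x1 = 2, x2 = 4, x3 = 3, x4 = 6, x5 = 3

Row-reduce the augmented matrix:
R1 ← R1 / (-9/5).
R2 ← R2 − 23/10·R1.
R3 ← R3 + 12/5·R1.
R4 ← R4 − 8/5·R1.
R5 ← R5 + 21/10·R1.
R2 ← R2 / (-9/5).
R1 ← R1 − 2·R2.
R3 ← R3 − 34/5·R2.
R4 ← R4 + 6/5·R2.
R5 ← R5 − 34/5·R2.
R3 ← R3 / (-3803/162).
R1 ← R1 + 523/81·R3.
R2 ← R2 − 1325/324·R3.
R4 ← R4 − 131/27·R3.
R5 ← R5 + 8713/324·R3.
R4 ← R4 / (-52061/19015).
R1 ← R1 + 7281/19015·R4.
R2 ← R2 + 3729/7606·R4.
R3 ← R3 − 5853/19015·R4.
R5 ← R5 − 186411/38030·R4.
R5 ← R5 / (-1592119/260305).
R1 ← R1 + 92697/104122·R5.
R2 ← R2 − 37141/104122·R5.
R3 ← R3 − 25995/104122·R5.
R4 ← R4 − 31625/104122·R5.
Reading off the reduced rows gives x1 = 2, x2 = 4, x3 = 3, x4 = 6, x5 = 3.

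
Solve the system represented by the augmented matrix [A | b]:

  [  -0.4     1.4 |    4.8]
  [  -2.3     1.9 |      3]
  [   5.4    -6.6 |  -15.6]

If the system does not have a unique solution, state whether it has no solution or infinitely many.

Row-reduce the augmented matrix:
R1 ← R1 / (-2/5).
R2 ← R2 + 23/10·R1.
R3 ← R3 − 27/5·R1.
R2 ← R2 / (-123/20).
R1 ← R1 + 7/2·R2.
R3 ← R3 − 123/10·R2.
R3 reduces to 0 = 0, so the extra equation is consistent.
Reading off the reduced rows gives x_1 = 2, x_2 = 4.

x_1 = 2, x_2 = 4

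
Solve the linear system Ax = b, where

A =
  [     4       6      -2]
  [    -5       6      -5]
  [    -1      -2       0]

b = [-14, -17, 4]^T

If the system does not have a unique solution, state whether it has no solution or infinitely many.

x_1 = 0, x_2 = -2, x_3 = 1

Row-reduce the augmented matrix:
R1 ← R1 / (4).
R2 ← R2 + 5·R1.
R3 ← R3 + 1·R1.
R2 ← R2 / (27/2).
R1 ← R1 − 3/2·R2.
R3 ← R3 + 1/2·R2.
R3 ← R3 / (-7/9).
R1 ← R1 − 1/3·R3.
R2 ← R2 + 5/9·R3.
Reading off the reduced rows gives x_1 = 0, x_2 = -2, x_3 = 1.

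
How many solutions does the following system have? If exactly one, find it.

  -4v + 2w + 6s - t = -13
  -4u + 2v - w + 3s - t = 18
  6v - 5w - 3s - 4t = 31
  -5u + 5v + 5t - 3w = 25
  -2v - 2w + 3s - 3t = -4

u = -1, v = 5, w = 0, s = 1, t = -1

Row-reduce the augmented matrix:
Swap R1 and R2.
R1 ← R1 / (-4).
R4 ← R4 + 5·R1.
R2 ← R2 / (-4).
R1 ← R1 + 1/2·R2.
R3 ← R3 − 6·R2.
R4 ← R4 − 5/2·R2.
R5 ← R5 + 2·R2.
R3 ← R3 / (-2).
R2 ← R2 + 1/2·R3.
R4 ← R4 + 1/2·R3.
R5 ← R5 + 3·R3.
R4 ← R4 / (-3/2).
R1 ← R1 + 3/2·R4.
R2 ← R2 + 3·R4.
R3 ← R3 + 3·R4.
R5 ← R5 + 9·R4.
R5 ← R5 / (-145/4).
R1 ← R1 + 53/8·R5.
R2 ← R2 + 99/8·R5.
R3 ← R3 + 45/4·R5.
R4 ← R4 + 14/3·R5.
Reading off the reduced rows gives u = -1, v = 5, w = 0, s = 1, t = -1.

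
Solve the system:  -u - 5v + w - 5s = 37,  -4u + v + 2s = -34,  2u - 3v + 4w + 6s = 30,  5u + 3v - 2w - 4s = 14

u = 6, v = -6, w = 3, s = -2

Row-reduce the augmented matrix:
R1 ← R1 / (-1).
R2 ← R2 + 4·R1.
R3 ← R3 − 2·R1.
R4 ← R4 − 5·R1.
R2 ← R2 / (21).
R1 ← R1 − 5·R2.
R3 ← R3 + 13·R2.
R4 ← R4 + 22·R2.
R3 ← R3 / (74/21).
R1 ← R1 + 1/21·R3.
R2 ← R2 + 4/21·R3.
R4 ← R4 + 25/21·R3.
R4 ← R4 / (-100/37).
R1 ← R1 + 4/37·R4.
R2 ← R2 − 58/37·R4.
R3 ← R3 − 101/37·R4.
Reading off the reduced rows gives u = 6, v = -6, w = 3, s = -2.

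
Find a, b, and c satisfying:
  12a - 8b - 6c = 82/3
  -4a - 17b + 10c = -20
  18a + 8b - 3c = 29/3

a = 1/3, b = -2/3, c = -3

Row-reduce the augmented matrix:
R1 ← R1 / (12).
R2 ← R2 + 4·R1.
R3 ← R3 − 18·R1.
R2 ← R2 / (-59/3).
R1 ← R1 + 2/3·R2.
R3 ← R3 − 20·R2.
R3 ← R3 / (834/59).
R1 ← R1 + 91/118·R3.
R2 ← R2 + 24/59·R3.
Reading off the reduced rows gives a = 1/3, b = -2/3, c = -3.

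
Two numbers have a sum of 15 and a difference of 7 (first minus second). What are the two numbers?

first number: 11, second number: 4

Let x = first number, y = second number.
  y + x = 15
  x - y = 7
Row-reduce the augmented matrix:
R2 ← R2 − 1·R1.
R2 ← R2 / (-2).
R1 ← R1 − 1·R2.
Reading off the reduced rows gives x = 11, y = 4.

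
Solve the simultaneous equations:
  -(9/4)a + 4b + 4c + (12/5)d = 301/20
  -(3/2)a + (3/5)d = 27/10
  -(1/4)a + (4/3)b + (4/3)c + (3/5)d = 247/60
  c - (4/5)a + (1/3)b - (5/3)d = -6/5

infinitely many solutions

Row-reduce:
R1 ← R1 / (-9/4).
R2 ← R2 + 3/2·R1.
R3 ← R3 + 1/4·R1.
R4 ← R4 + 4/5·R1.
R2 ← R2 / (-8/3).
R1 ← R1 + 16/9·R2.
R3 ← R3 − 8/9·R2.
R4 ← R4 + 49/45·R2.
Swap R3 and R4.
R3 ← R3 / (2/3).
R2 ← R2 − 1·R3.
Rank is 3 with 4 unknowns, leaving d free.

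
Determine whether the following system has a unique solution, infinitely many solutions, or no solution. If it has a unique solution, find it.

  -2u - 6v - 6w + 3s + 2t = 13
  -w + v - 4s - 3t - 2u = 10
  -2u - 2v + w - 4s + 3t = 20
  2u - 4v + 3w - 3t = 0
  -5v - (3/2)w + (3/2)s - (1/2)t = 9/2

Row-reduce:
R1 ← R1 / (-2).
R2 ← R2 + 2·R1.
R3 ← R3 + 2·R1.
R4 ← R4 − 2·R1.
R2 ← R2 / (7).
R1 ← R1 − 3·R2.
R3 ← R3 − 4·R2.
R4 ← R4 + 10·R2.
R5 ← R5 + 5·R2.
R3 ← R3 / (29/7).
R1 ← R1 − 6/7·R3.
R2 ← R2 − 5/7·R3.
R4 ← R4 − 29/7·R3.
R5 ← R5 − 29/14·R3.
R4 ← R4 / (-4).
R1 ← R1 − 123/58·R4.
R2 ← R2 + 14/29·R4.
R3 ← R3 + 21/29·R4.
R5 ← R5 + 2·R4.
Row 5 reduces to 0 = -2, a contradiction. The system is inconsistent.

no solution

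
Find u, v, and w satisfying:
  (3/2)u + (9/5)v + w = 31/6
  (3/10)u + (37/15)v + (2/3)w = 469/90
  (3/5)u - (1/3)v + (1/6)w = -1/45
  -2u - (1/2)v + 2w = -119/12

Row-reduce the augmented matrix:
R1 ← R1 / (3/2).
R2 ← R2 − 3/10·R1.
R3 ← R3 − 3/5·R1.
R4 ← R4 + 2·R1.
R2 ← R2 / (158/75).
R1 ← R1 − 6/5·R2.
R3 ← R3 + 79/75·R2.
R4 ← R4 − 19/10·R2.
Swap R3 and R4.
R3 ← R3 / (2761/948).
R1 ← R1 − 95/237·R3.
R2 ← R2 − 35/158·R3.
R4 reduces to 0 = 0, so the extra equation is consistent.
Reading off the reduced rows gives u = 2, v = 5/2, w = -7/3.

u = 2, v = 5/2, w = -7/3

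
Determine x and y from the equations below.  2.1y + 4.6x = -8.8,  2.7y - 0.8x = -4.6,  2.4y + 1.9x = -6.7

x = -1, y = -2

Row-reduce the augmented matrix:
R1 ← R1 / (23/5).
R2 ← R2 + 4/5·R1.
R3 ← R3 − 19/10·R1.
R2 ← R2 / (141/46).
R1 ← R1 − 21/46·R2.
R3 ← R3 − 141/92·R2.
R3 reduces to 0 = 0, so the extra equation is consistent.
Reading off the reduced rows gives x = -1, y = -2.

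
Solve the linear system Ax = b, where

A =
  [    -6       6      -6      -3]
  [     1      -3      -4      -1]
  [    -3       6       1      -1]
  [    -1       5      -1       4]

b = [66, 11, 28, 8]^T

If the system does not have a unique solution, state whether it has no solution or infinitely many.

Row-reduce the augmented matrix:
R1 ← R1 / (-6).
R2 ← R2 − 1·R1.
R3 ← R3 + 3·R1.
R4 ← R4 + 1·R1.
R2 ← R2 / (-2).
R1 ← R1 + 1·R2.
R3 ← R3 − 3·R2.
R4 ← R4 − 4·R2.
R3 ← R3 / (-7/2).
R1 ← R1 − 7/2·R3.
R2 ← R2 − 5/2·R3.
R4 ← R4 + 10·R3.
R4 ← R4 / (13/2).
R1 ← R1 + 1/2·R4.
R2 ← R2 + 1/2·R4.
R3 ← R3 − 1/2·R4.
Reading off the reduced rows gives x_1 = 3, x_2 = 6, x_3 = -5, x_4 = -6.

x_1 = 3, x_2 = 6, x_3 = -5, x_4 = -6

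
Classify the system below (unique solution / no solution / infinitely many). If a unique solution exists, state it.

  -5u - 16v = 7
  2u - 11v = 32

Row-reduce the augmented matrix:
R1 ← R1 / (-5).
R2 ← R2 − 2·R1.
R2 ← R2 / (-87/5).
R1 ← R1 − 16/5·R2.
Reading off the reduced rows gives u = 5, v = -2.

u = 5, v = -2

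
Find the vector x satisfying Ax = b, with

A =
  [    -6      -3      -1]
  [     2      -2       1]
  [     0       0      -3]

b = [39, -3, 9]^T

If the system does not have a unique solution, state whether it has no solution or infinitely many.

Row-reduce the augmented matrix:
R1 ← R1 / (-6).
R2 ← R2 − 2·R1.
R2 ← R2 / (-3).
R1 ← R1 − 1/2·R2.
R3 ← R3 / (-3).
R1 ← R1 − 5/18·R3.
R2 ← R2 + 2/9·R3.
Reading off the reduced rows gives x_1 = -4, x_2 = -4, x_3 = -3.

x_1 = -4, x_2 = -4, x_3 = -3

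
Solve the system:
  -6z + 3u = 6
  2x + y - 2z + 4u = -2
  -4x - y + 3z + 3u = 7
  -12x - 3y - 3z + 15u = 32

Row-reduce:
Swap R1 and R2.
R1 ← R1 / (2).
R3 ← R3 + 4·R1.
R4 ← R4 + 12·R1.
Swap R2 and R3.
R1 ← R1 − 1/2·R2.
R4 ← R4 − 3·R2.
R3 ← R3 / (-6).
R1 ← R1 + 1/2·R3.
R2 ← R2 + 1·R3.
R4 ← R4 + 12·R3.
Row 4 reduces to 0 = -1, a contradiction. The system is inconsistent.

no solution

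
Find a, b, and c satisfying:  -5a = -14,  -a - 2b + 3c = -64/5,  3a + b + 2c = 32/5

Row-reduce the augmented matrix:
R1 ← R1 / (-5).
R2 ← R2 + 1·R1.
R3 ← R3 − 3·R1.
R2 ← R2 / (-2).
R3 ← R3 − 1·R2.
R3 ← R3 / (7/2).
R2 ← R2 + 3/2·R3.
Reading off the reduced rows gives a = 14/5, b = 2, c = -2.

a = 14/5, b = 2, c = -2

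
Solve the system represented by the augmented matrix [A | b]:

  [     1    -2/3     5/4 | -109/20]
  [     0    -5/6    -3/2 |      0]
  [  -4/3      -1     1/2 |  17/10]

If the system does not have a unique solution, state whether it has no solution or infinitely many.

x_1 = -3, x_2 = 9/5, x_3 = -1

Row-reduce the augmented matrix:
R3 ← R3 + 4/3·R1.
R2 ← R2 / (-5/6).
R1 ← R1 + 2/3·R2.
R3 ← R3 + 17/9·R2.
R3 ← R3 / (167/30).
R1 ← R1 − 49/20·R3.
R2 ← R2 − 9/5·R3.
Reading off the reduced rows gives x_1 = -3, x_2 = 9/5, x_3 = -1.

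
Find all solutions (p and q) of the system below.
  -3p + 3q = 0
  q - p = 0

Row-reduce:
R1 ← R1 / (-3).
R2 ← R2 + 1·R1.
Rank is 1 with 2 unknowns, leaving q free.

infinitely many solutions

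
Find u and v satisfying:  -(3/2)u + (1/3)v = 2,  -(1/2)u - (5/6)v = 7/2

u = -2, v = -3

Row-reduce the augmented matrix:
R1 ← R1 / (-3/2).
R2 ← R2 + 1/2·R1.
R2 ← R2 / (-17/18).
R1 ← R1 + 2/9·R2.
Reading off the reduced rows gives u = -2, v = -3.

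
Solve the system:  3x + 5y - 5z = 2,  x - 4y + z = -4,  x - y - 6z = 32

Row-reduce the augmented matrix:
R1 ← R1 / (3).
R2 ← R2 − 1·R1.
R3 ← R3 − 1·R1.
R2 ← R2 / (-17/3).
R1 ← R1 − 5/3·R2.
R3 ← R3 + 8/3·R2.
R3 ← R3 / (-95/17).
R1 ← R1 + 15/17·R3.
R2 ← R2 + 8/17·R3.
Reading off the reduced rows gives x = -6, y = -2, z = -6.

x = -6, y = -2, z = -6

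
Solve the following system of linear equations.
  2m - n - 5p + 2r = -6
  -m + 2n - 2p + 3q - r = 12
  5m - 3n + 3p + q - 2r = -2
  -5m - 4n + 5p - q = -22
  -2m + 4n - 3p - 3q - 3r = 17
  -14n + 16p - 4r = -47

Row-reduce:
R1 ← R1 / (2).
R2 ← R2 + 1·R1.
R3 ← R3 − 5·R1.
R4 ← R4 + 5·R1.
R5 ← R5 + 2·R1.
R2 ← R2 / (3/2).
R1 ← R1 + 1/2·R2.
R3 ← R3 + 1/2·R2.
R4 ← R4 + 13/2·R2.
R5 ← R5 − 3·R2.
R6 ← R6 + 14·R2.
R3 ← R3 / (14).
R1 ← R1 + 4·R3.
R2 ← R2 + 3·R3.
R4 ← R4 + 27·R3.
R5 ← R5 − 1·R3.
R6 ← R6 + 26·R3.
R4 ← R4 / (111/7).
R1 ← R1 − 11/7·R4.
R2 ← R2 − 17/7·R4.
R3 ← R3 − 1/7·R4.
R5 ← R5 + 64/7·R4.
R6 ← R6 − 222/7·R4.
R5 ← R5 / (-1199/222).
R1 ← R1 + 35/222·R5.
R2 ← R2 + 22/111·R5.
R3 ← R3 + 47/111·R5.
R4 ← R4 + 119/222·R5.
Row 6 reduces to 0 = 1, a contradiction. The system is inconsistent.

no solution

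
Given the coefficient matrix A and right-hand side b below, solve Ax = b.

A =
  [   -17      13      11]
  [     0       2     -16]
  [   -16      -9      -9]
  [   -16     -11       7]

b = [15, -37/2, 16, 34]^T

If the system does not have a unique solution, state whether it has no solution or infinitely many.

no solution

Row-reduce:
R1 ← R1 / (-17).
R3 ← R3 + 16·R1.
R4 ← R4 + 16·R1.
R2 ← R2 / (2).
R1 ← R1 + 13/17·R2.
R3 ← R3 + 361/17·R2.
R4 ← R4 + 395/17·R2.
R3 ← R3 / (-3217/17).
R1 ← R1 + 115/17·R3.
R2 ← R2 + 8·R3.
R4 ← R4 + 3217/17·R3.
Row 4 reduces to 0 = -1/2, a contradiction. The system is inconsistent.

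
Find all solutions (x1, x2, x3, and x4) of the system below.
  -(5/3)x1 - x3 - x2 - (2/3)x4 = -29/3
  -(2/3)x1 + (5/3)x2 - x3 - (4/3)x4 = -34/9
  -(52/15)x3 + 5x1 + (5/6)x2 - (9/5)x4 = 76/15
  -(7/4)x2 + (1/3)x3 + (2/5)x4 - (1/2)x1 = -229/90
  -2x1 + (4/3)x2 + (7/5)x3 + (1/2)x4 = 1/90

Row-reduce the augmented matrix:
R1 ← R1 / (-5/3).
R2 ← R2 + 2/3·R1.
R3 ← R3 − 5·R1.
R4 ← R4 + 1/2·R1.
R5 ← R5 + 2·R1.
R2 ← R2 / (31/15).
R1 ← R1 − 3/5·R2.
R3 ← R3 + 13/6·R2.
R4 ← R4 + 29/20·R2.
R5 ← R5 − 38/15·R2.
R3 ← R3 / (-6599/930).
R1 ← R1 − 24/31·R3.
R2 ← R2 + 9/31·R3.
R4 ← R4 − 79/372·R3.
R5 ← R5 − 517/155·R3.
R4 ← R4 / (-58517/197970).
R1 ← R1 − 1142/6599·R4.
R2 ← R2 + 2078/6599·R4.
R3 ← R3 − 4574/6599·R4.
R5 ← R5 − 58517/197970·R4.
R5 reduces to 0 = 0, so the extra equation is consistent.
Reading off the reduced rows gives x1 = 3, x2 = 4/3, x3 = 8/3, x4 = 1.

x1 = 3, x2 = 4/3, x3 = 8/3, x4 = 1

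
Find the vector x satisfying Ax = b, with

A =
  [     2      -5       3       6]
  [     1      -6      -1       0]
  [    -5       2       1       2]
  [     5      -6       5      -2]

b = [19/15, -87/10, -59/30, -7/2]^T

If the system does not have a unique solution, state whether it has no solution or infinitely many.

x_1 = 3/2, x_2 = 5/3, x_3 = 1/5, x_4 = 1

Row-reduce the augmented matrix:
R1 ← R1 / (2).
R2 ← R2 − 1·R1.
R3 ← R3 + 5·R1.
R4 ← R4 − 5·R1.
R2 ← R2 / (-7/2).
R1 ← R1 + 5/2·R2.
R3 ← R3 + 21/2·R2.
R4 ← R4 − 13/2·R2.
R3 ← R3 / (16).
R1 ← R1 − 23/7·R3.
R2 ← R2 − 5/7·R3.
R4 ← R4 + 50/7·R3.
R4 ← R4 / (-307/28).
R1 ← R1 + 11/56·R4.
R2 ← R2 + 17/56·R4.
R3 ← R3 − 13/8·R4.
Reading off the reduced rows gives x_1 = 3/2, x_2 = 5/3, x_3 = 1/5, x_4 = 1.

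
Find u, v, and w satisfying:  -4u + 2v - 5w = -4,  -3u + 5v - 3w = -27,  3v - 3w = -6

u = 3, v = -6, w = -4

Row-reduce the augmented matrix:
R1 ← R1 / (-4).
R2 ← R2 + 3·R1.
R2 ← R2 / (7/2).
R1 ← R1 + 1/2·R2.
R3 ← R3 − 3·R2.
R3 ← R3 / (-51/14).
R1 ← R1 − 19/14·R3.
R2 ← R2 − 3/14·R3.
Reading off the reduced rows gives u = 3, v = -6, w = -4.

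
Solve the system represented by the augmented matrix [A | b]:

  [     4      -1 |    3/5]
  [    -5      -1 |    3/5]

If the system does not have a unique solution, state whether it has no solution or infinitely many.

Row-reduce the augmented matrix:
R1 ← R1 / (4).
R2 ← R2 + 5·R1.
R2 ← R2 / (-9/4).
R1 ← R1 + 1/4·R2.
Reading off the reduced rows gives x_1 = 0, x_2 = -3/5.

x_1 = 0, x_2 = -3/5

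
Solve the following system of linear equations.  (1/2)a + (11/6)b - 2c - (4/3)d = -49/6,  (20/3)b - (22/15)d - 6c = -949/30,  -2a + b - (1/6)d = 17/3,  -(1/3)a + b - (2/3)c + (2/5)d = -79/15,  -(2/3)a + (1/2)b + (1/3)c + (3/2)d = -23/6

no solution

Row-reduce:
R1 ← R1 / (1/2).
R3 ← R3 + 2·R1.
R4 ← R4 + 1/3·R1.
R5 ← R5 + 2/3·R1.
R2 ← R2 / (20/3).
R1 ← R1 − 11/3·R2.
R3 ← R3 − 25/3·R2.
R4 ← R4 − 20/9·R2.
R5 ← R5 − 53/18·R2.
R3 ← R3 / (-1/2).
R1 ← R1 + 7/10·R3.
R2 ← R2 + 9/10·R3.
R5 ← R5 − 19/60·R3.
Swap R4 and R5.
R4 ← R4 / (-1757/900).
R1 ← R1 − 491/150·R4.
R2 ← R2 − 319/50·R4.
R3 ← R3 − 22/3·R4.
Row 5 reduces to 0 = -1/6, a contradiction. The system is inconsistent.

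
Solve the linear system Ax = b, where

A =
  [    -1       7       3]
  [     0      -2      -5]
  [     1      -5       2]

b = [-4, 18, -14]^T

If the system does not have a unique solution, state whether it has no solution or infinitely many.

infinitely many solutions

Row-reduce:
R1 ← R1 / (-1).
R3 ← R3 − 1·R1.
R2 ← R2 / (-2).
R1 ← R1 + 7·R2.
R3 ← R3 − 2·R2.
Rank is 2 with 3 unknowns, leaving x_3 free.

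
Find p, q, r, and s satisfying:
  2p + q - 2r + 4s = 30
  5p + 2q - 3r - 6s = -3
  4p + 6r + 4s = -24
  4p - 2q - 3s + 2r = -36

Row-reduce the augmented matrix:
R1 ← R1 / (2).
R2 ← R2 − 5·R1.
R3 ← R3 − 4·R1.
R4 ← R4 − 4·R1.
R2 ← R2 / (-1/2).
R1 ← R1 − 1/2·R2.
R3 ← R3 + 2·R2.
R4 ← R4 + 4·R2.
R3 ← R3 / (2).
R1 ← R1 − 1·R3.
R2 ← R2 + 4·R3.
R4 ← R4 + 10·R3.
R4 ← R4 / (417).
R1 ← R1 + 44·R4.
R2 ← R2 − 152·R4.
R3 ← R3 − 30·R4.
Reading off the reduced rows gives p = -1, q = 4, r = -6, s = 4.

p = -1, q = 4, r = -6, s = 4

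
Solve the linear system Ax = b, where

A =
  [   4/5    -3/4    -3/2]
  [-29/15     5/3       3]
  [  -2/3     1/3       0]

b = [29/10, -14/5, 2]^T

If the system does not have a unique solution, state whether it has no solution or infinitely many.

no solution

Row-reduce:
R1 ← R1 / (4/5).
R2 ← R2 + 29/15·R1.
R3 ← R3 + 2/3·R1.
R2 ← R2 / (-7/48).
R1 ← R1 + 15/16·R2.
R3 ← R3 + 7/24·R2.
Row 3 reduces to 0 = -4, a contradiction. The system is inconsistent.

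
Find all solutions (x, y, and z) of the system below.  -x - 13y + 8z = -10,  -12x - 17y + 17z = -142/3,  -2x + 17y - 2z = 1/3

x = 3, y = 1/3, z = -1/3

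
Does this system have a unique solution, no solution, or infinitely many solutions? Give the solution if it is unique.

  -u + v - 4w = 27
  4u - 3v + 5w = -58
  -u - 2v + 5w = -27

u = -5, v = 6, w = -4

Row-reduce the augmented matrix:
R1 ← R1 / (-1).
R2 ← R2 − 4·R1.
R3 ← R3 + 1·R1.
R1 ← R1 + 1·R2.
R3 ← R3 + 3·R2.
R3 ← R3 / (-24).
R1 ← R1 + 7·R3.
R2 ← R2 + 11·R3.
Reading off the reduced rows gives u = -5, v = 6, w = -4.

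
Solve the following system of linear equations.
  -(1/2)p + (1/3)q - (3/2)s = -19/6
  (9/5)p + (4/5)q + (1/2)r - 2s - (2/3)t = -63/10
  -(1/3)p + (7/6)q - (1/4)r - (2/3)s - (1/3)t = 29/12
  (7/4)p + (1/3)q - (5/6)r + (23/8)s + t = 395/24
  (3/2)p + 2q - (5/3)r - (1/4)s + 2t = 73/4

no solution

Row-reduce:
R1 ← R1 / (-1/2).
R2 ← R2 − 9/5·R1.
R3 ← R3 + 1/3·R1.
R4 ← R4 − 7/4·R1.
R5 ← R5 − 3/2·R1.
R2 ← R2 / (2).
R1 ← R1 + 2/3·R2.
R3 ← R3 − 17/18·R2.
R4 ← R4 − 3/2·R2.
R5 ← R5 − 3·R2.
R3 ← R3 / (-35/72).
R1 ← R1 − 1/6·R3.
R2 ← R2 − 1/4·R3.
R4 ← R4 + 29/24·R3.
R5 ← R5 + 29/12·R3.
R4 ← R4 / (-26627/4200).
R1 ← R1 − 323/175·R4.
R2 ← R2 + 303/175·R4.
R3 ← R3 + 1378/175·R4.
R5 ← R5 + 26627/2100·R4.
Row 5 reduces to 0 = -2, a contradiction. The system is inconsistent.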